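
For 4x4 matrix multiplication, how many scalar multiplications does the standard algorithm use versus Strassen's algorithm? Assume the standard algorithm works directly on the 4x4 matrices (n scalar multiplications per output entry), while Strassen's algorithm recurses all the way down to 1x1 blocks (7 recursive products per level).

Matrix multiplication for 4x4 matrices:

Standard algorithm: 4^3 = 64 multiplications
Strassen's algorithm: 7^(log2(4)) = 7^2 = 49 multiplications
Savings: 64 - 49 = 15 multiplications

Standard: 64 multiplications (4^3). Strassen: 49 multiplications (7^2). Strassen reduces 8 recursive multiplications to 7 at each level.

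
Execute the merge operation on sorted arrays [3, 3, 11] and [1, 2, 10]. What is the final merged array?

Merging process:

Compare 3 vs 1: take 1 from right. Merged: [1]
Compare 3 vs 2: take 2 from right. Merged: [1, 2]
Compare 3 vs 10: take 3 from left. Merged: [1, 2, 3]
Compare 3 vs 10: take 3 from left. Merged: [1, 2, 3, 3]
Compare 11 vs 10: take 10 from right. Merged: [1, 2, 3, 3, 10]
Append remaining from left: [11]. Merged: [1, 2, 3, 3, 10, 11]

Final merged array: [1, 2, 3, 3, 10, 11]
Total comparisons: 5

The merged array is [1, 2, 3, 3, 10, 11], requiring 5 comparisons. The merge step runs in O(n) time where n is the total number of elements.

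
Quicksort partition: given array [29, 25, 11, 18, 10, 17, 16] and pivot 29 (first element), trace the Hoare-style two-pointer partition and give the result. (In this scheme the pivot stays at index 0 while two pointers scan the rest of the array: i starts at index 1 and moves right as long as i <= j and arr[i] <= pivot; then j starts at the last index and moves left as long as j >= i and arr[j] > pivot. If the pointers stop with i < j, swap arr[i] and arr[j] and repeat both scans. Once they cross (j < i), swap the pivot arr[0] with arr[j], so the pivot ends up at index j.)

Hoare-style two-pointer partition with pivot = 29:

Initial array: [29, 25, 11, 18, 10, 17, 16]

Pointers start at i = 1, j = 6.
i ends at 7, j ends at 6: the pointers have crossed (j < i), so scanning stops.

Swap pivot arr[0] with arr[6] to place pivot at position 6: [16, 25, 11, 18, 10, 17, 29]
Pivot position: 6

After partitioning with pivot 29, the array becomes [16, 25, 11, 18, 10, 17, 29]. The pivot is placed at index 6. All elements to the left of the pivot are <= 29, and all elements to the right are > 29.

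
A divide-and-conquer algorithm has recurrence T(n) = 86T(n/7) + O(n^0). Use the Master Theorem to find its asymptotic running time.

Master Theorem for T(n) = 86T(n/7) + O(n^0):

a = 86, b = 7, c = 0
log_b(a) = log_7(86) = 2.2891

Case 1: c = 0 < log_7(86) = 2.2891
T(n) = O(n^(log_7 86))

For T(n) = 86T(n/7) + O(n^0): log_7(86) = 2.2891. This is Case 1 of the Master Theorem (c < log_b(a), work dominated by leaves), giving O(n^(log_7 86)).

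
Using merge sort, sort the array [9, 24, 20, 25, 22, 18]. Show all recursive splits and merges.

Merge sort trace:

Split: [9, 24, 20, 25, 22, 18] -> [9, 24, 20] and [25, 22, 18]
  Split: [9, 24, 20] -> [9] and [24, 20]
    Split: [24, 20] -> [24] and [20]
    Merge: [24] + [20] -> [20, 24]
  Merge: [9] + [20, 24] -> [9, 20, 24]
  Split: [25, 22, 18] -> [25] and [22, 18]
    Split: [22, 18] -> [22] and [18]
    Merge: [22] + [18] -> [18, 22]
  Merge: [25] + [18, 22] -> [18, 22, 25]
Merge: [9, 20, 24] + [18, 22, 25] -> [9, 18, 20, 22, 24, 25]

Final sorted array: [9, 18, 20, 22, 24, 25]

The merge sort proceeds by recursively splitting the array and merging sorted halves.
After all merges, the sorted array is [9, 18, 20, 22, 24, 25].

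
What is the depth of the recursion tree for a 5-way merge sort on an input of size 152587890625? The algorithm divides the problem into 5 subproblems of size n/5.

For divide and conquer with division factor 5:

Problem sizes at each level:
Level 0: 152587890625
Level 1: 30517578125
Level 2: 6103515625
Level 3: 1220703125
Level 4: 244140625
Level 5: 48828125
Level 6: 9765625
Level 7: 1953125
Level 8: 390625
Level 9: 78125
Level 10: 15625
Level 11: 3125
Level 12: 625
Level 13: 125
Level 14: 25
Level 15: 5
Level 16: 1

The root is level 0 and the size-1 base case is level 16 (the tree spans levels 0 through 16, i.e. 17 levels counting the root), so the depth is the number of divisions: log_5(152587890625) = 16

The recursion tree depth is log_5(152587890625) = 16. At each level, the problem size is divided by 5, so it takes 16 divisions to reduce to a base case of size 1. The algorithm makes 5 recursive calls at each level.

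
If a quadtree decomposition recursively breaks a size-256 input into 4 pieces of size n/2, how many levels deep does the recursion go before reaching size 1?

For divide and conquer with division factor 2:

Problem sizes at each level:
Level 0: 256
Level 1: 128
Level 2: 64
Level 3: 32
Level 4: 16
Level 5: 8
Level 6: 4
Level 7: 2
Level 8: 1

The root is level 0 and the size-1 base case is level 8 (the tree spans levels 0 through 8, i.e. 9 levels counting the root), so the depth is the number of divisions: log_2(256) = 8

The recursion tree depth is log_2(256) = 8. At each level, the problem size is divided by 2, so it takes 8 divisions to reduce to a base case of size 1. The algorithm makes 4 recursive calls at each level.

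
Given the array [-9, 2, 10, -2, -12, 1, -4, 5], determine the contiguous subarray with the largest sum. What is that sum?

Using Kadane's algorithm on [-9, 2, 10, -2, -12, 1, -4, 5]:

Scanning through the array:
Position 1 (value 2): max_ending_here = 2, max_so_far = 2
Position 2 (value 10): max_ending_here = 12, max_so_far = 12
Position 3 (value -2): max_ending_here = 10, max_so_far = 12
Position 4 (value -12): max_ending_here = -2, max_so_far = 12
Position 5 (value 1): max_ending_here = 1, max_so_far = 12
Position 6 (value -4): max_ending_here = -3, max_so_far = 12
Position 7 (value 5): max_ending_here = 5, max_so_far = 12

Maximum subarray: [2, 10]
Maximum sum: 12

The maximum subarray is [2, 10] with sum 12. This subarray runs from index 1 to index 2.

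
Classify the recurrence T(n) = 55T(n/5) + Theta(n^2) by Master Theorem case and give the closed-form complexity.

Master Theorem for T(n) = 55T(n/5) + O(n^2):

a = 55, b = 5, c = 2
log_b(a) = log_5(55) = 2.4899

Case 1: c = 2 < log_5(55) = 2.4899
T(n) = O(n^(log_5 55))

For T(n) = 55T(n/5) + O(n^2): log_5(55) = 2.4899. This is Case 1 of the Master Theorem (c < log_b(a), work dominated by leaves), giving O(n^(log_5 55)).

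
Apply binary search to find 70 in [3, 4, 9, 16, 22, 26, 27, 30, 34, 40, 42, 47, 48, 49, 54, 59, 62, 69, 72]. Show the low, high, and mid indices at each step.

Binary search for 70 in [3, 4, 9, 16, 22, 26, 27, 30, 34, 40, 42, 47, 48, 49, 54, 59, 62, 69, 72]:

lo=0, hi=18, mid=9, arr[mid]=40 -> 40 < 70, search right half
lo=10, hi=18, mid=14, arr[mid]=54 -> 54 < 70, search right half
lo=15, hi=18, mid=16, arr[mid]=62 -> 62 < 70, search right half
lo=17, hi=18, mid=17, arr[mid]=69 -> 69 < 70, search right half
lo=18, hi=18, mid=18, arr[mid]=72 -> 72 > 70, search left half
lo=18 > hi=17, target 70 not found

Binary search determines that 70 is not in the array after 5 comparisons. The search space was exhausted without finding the target.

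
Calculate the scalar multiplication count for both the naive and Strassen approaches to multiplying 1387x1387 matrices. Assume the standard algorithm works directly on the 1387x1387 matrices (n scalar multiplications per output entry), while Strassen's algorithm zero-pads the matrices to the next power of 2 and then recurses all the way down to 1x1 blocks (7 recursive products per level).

Matrix multiplication for 1387x1387 matrices:

Strassen's algorithm requires power-of-2 dimensions. Pad 1387x1387 to 2048x2048 (next power of 2).

Standard algorithm: 1387^3 = 2668267603 multiplications
Strassen's algorithm: 7^(log2(2048)) = 7^11 = 1977326743 multiplications
Savings: 2668267603 - 1977326743 = 690940860 multiplications

Standard: 2668267603 multiplications (1387^3). Strassen: 1977326743 multiplications (7^11, after padding to 2048x2048). Strassen reduces 8 recursive multiplications to 7 at each level.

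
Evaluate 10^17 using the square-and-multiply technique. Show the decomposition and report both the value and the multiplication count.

Computing 10^17 by squaring (build up from 10^1; each line after the first costs one multiplication):

10^1 = 10
10^2 = (10^1)^2 = 10^2 = 100
10^4 = (10^2)^2 = 100^2 = 10000
10^8 = (10^4)^2 = 10000^2 = 100000000
10^16 = (10^8)^2 = 100000000^2 = 10000000000000000
10^17 = 10 * 10^16 = 10 * 10000000000000000 = 100000000000000000

Result: 100000000000000000
Multiplications needed: 5 (5 lines after 10^1)

10^17 = 100000000000000000. Using exponentiation by squaring, this requires 5 multiplications. The key idea: if the exponent is even, square the half-power; if odd, multiply by the base once.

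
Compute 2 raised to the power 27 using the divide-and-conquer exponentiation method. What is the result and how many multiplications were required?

Computing 2^27 by squaring (build up from 2^1; each line after the first costs one multiplication):

2^1 = 2
2^2 = (2^1)^2 = 2^2 = 4
2^3 = 2 * 2^2 = 2 * 4 = 8
2^6 = (2^3)^2 = 8^2 = 64
2^12 = (2^6)^2 = 64^2 = 4096
2^13 = 2 * 2^12 = 2 * 4096 = 8192
2^26 = (2^13)^2 = 8192^2 = 67108864
2^27 = 2 * 2^26 = 2 * 67108864 = 134217728

Result: 134217728
Multiplications needed: 7 (7 lines after 2^1)

2^27 = 134217728. Using exponentiation by squaring, this requires 7 multiplications. The key idea: if the exponent is even, square the half-power; if odd, multiply by the base once.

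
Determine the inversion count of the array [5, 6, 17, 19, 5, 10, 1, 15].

Finding inversions in [5, 6, 17, 19, 5, 10, 1, 15]:

(0, 6): arr[0]=5 > arr[6]=1
(1, 4): arr[1]=6 > arr[4]=5
(1, 6): arr[1]=6 > arr[6]=1
(2, 4): arr[2]=17 > arr[4]=5
(2, 5): arr[2]=17 > arr[5]=10
(2, 6): arr[2]=17 > arr[6]=1
(2, 7): arr[2]=17 > arr[7]=15
(3, 4): arr[3]=19 > arr[4]=5
(3, 5): arr[3]=19 > arr[5]=10
(3, 6): arr[3]=19 > arr[6]=1
(3, 7): arr[3]=19 > arr[7]=15
(4, 6): arr[4]=5 > arr[6]=1
(5, 6): arr[5]=10 > arr[6]=1

Total inversions: 13

The array has 13 inversion(s): (0,6), (1,4), (1,6), (2,4), (2,5), (2,6), (2,7), (3,4), (3,5), (3,6), (3,7), (4,6), (5,6). Each pair (i,j) satisfies i < j and arr[i] > arr[j].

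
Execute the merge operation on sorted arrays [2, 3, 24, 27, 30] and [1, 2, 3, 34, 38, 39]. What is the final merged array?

Merging process:

Compare 2 vs 1: take 1 from right. Merged: [1]
Compare 2 vs 2: take 2 from left. Merged: [1, 2]
Compare 3 vs 2: take 2 from right. Merged: [1, 2, 2]
Compare 3 vs 3: take 3 from left. Merged: [1, 2, 2, 3]
Compare 24 vs 3: take 3 from right. Merged: [1, 2, 2, 3, 3]
Compare 24 vs 34: take 24 from left. Merged: [1, 2, 2, 3, 3, 24]
Compare 27 vs 34: take 27 from left. Merged: [1, 2, 2, 3, 3, 24, 27]
Compare 30 vs 34: take 30 from left. Merged: [1, 2, 2, 3, 3, 24, 27, 30]
Append remaining from right: [34, 38, 39]. Merged: [1, 2, 2, 3, 3, 24, 27, 30, 34, 38, 39]

Final merged array: [1, 2, 2, 3, 3, 24, 27, 30, 34, 38, 39]
Total comparisons: 8

The merged array is [1, 2, 2, 3, 3, 24, 27, 30, 34, 38, 39], requiring 8 comparisons. The merge step runs in O(n) time where n is the total number of elements.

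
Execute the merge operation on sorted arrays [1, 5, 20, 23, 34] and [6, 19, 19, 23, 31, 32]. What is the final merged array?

Merging process:

Compare 1 vs 6: take 1 from left. Merged: [1]
Compare 5 vs 6: take 5 from left. Merged: [1, 5]
Compare 20 vs 6: take 6 from right. Merged: [1, 5, 6]
Compare 20 vs 19: take 19 from right. Merged: [1, 5, 6, 19]
Compare 20 vs 19: take 19 from right. Merged: [1, 5, 6, 19, 19]
Compare 20 vs 23: take 20 from left. Merged: [1, 5, 6, 19, 19, 20]
Compare 23 vs 23: take 23 from left. Merged: [1, 5, 6, 19, 19, 20, 23]
Compare 34 vs 23: take 23 from right. Merged: [1, 5, 6, 19, 19, 20, 23, 23]
Compare 34 vs 31: take 31 from right. Merged: [1, 5, 6, 19, 19, 20, 23, 23, 31]
Compare 34 vs 32: take 32 from right. Merged: [1, 5, 6, 19, 19, 20, 23, 23, 31, 32]
Append remaining from left: [34]. Merged: [1, 5, 6, 19, 19, 20, 23, 23, 31, 32, 34]

Final merged array: [1, 5, 6, 19, 19, 20, 23, 23, 31, 32, 34]
Total comparisons: 10

The merged array is [1, 5, 6, 19, 19, 20, 23, 23, 31, 32, 34], requiring 10 comparisons. The merge step runs in O(n) time where n is the total number of elements.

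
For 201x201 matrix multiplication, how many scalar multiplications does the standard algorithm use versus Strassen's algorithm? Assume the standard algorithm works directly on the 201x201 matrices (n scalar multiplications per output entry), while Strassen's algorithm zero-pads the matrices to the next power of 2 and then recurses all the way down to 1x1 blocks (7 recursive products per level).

Matrix multiplication for 201x201 matrices:

Strassen's algorithm requires power-of-2 dimensions. Pad 201x201 to 256x256 (next power of 2).

Standard algorithm: 201^3 = 8120601 multiplications
Strassen's algorithm: 7^(log2(256)) = 7^8 = 5764801 multiplications
Savings: 8120601 - 5764801 = 2355800 multiplications

Standard: 8120601 multiplications (201^3). Strassen: 5764801 multiplications (7^8, after padding to 256x256). Strassen reduces 8 recursive multiplications to 7 at each level.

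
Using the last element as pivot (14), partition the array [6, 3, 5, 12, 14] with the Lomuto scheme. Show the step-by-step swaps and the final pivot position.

Lomuto partition with pivot = 14:

Initial array: [6, 3, 5, 12, 14]

arr[0]=6 <= 14: swap with position 0, array becomes [6, 3, 5, 12, 14]
arr[1]=3 <= 14: swap with position 1, array becomes [6, 3, 5, 12, 14]
arr[2]=5 <= 14: swap with position 2, array becomes [6, 3, 5, 12, 14]
arr[3]=12 <= 14: swap with position 3, array becomes [6, 3, 5, 12, 14]

Place pivot at position 4: [6, 3, 5, 12, 14]
Pivot position: 4

After partitioning with pivot 14, the array becomes [6, 3, 5, 12, 14]. The pivot is placed at index 4. All elements to the left of the pivot are <= 14, and all elements to the right are > 14.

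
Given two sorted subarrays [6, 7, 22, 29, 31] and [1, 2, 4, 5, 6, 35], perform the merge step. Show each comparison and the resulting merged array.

Merging process:

Compare 6 vs 1: take 1 from right. Merged: [1]
Compare 6 vs 2: take 2 from right. Merged: [1, 2]
Compare 6 vs 4: take 4 from right. Merged: [1, 2, 4]
Compare 6 vs 5: take 5 from right. Merged: [1, 2, 4, 5]
Compare 6 vs 6: take 6 from left. Merged: [1, 2, 4, 5, 6]
Compare 7 vs 6: take 6 from right. Merged: [1, 2, 4, 5, 6, 6]
Compare 7 vs 35: take 7 from left. Merged: [1, 2, 4, 5, 6, 6, 7]
Compare 22 vs 35: take 22 from left. Merged: [1, 2, 4, 5, 6, 6, 7, 22]
Compare 29 vs 35: take 29 from left. Merged: [1, 2, 4, 5, 6, 6, 7, 22, 29]
Compare 31 vs 35: take 31 from left. Merged: [1, 2, 4, 5, 6, 6, 7, 22, 29, 31]
Append remaining from right: [35]. Merged: [1, 2, 4, 5, 6, 6, 7, 22, 29, 31, 35]

Final merged array: [1, 2, 4, 5, 6, 6, 7, 22, 29, 31, 35]
Total comparisons: 10

The merged array is [1, 2, 4, 5, 6, 6, 7, 22, 29, 31, 35], requiring 10 comparisons. The merge step runs in O(n) time where n is the total number of elements.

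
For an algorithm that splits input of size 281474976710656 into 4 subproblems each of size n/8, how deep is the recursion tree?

For divide and conquer with division factor 8:

Problem sizes at each level:
Level 0: 281474976710656
Level 1: 35184372088832
Level 2: 4398046511104
Level 3: 549755813888
Level 4: 68719476736
Level 5: 8589934592
Level 6: 1073741824
Level 7: 134217728
Level 8: 16777216
Level 9: 2097152
Level 10: 262144
Level 11: 32768
Level 12: 4096
Level 13: 512
Level 14: 64
Level 15: 8
Level 16: 1

The root is level 0 and the size-1 base case is level 16 (the tree spans levels 0 through 16, i.e. 17 levels counting the root), so the depth is the number of divisions: log_8(281474976710656) = 16

The recursion tree depth is log_8(281474976710656) = 16. At each level, the problem size is divided by 8, so it takes 16 divisions to reduce to a base case of size 1. The algorithm makes 4 recursive calls at each level.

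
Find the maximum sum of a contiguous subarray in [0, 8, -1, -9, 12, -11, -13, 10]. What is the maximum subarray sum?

Using Kadane's algorithm on [0, 8, -1, -9, 12, -11, -13, 10]:

Scanning through the array:
Position 1 (value 8): max_ending_here = 8, max_so_far = 8
Position 2 (value -1): max_ending_here = 7, max_so_far = 8
Position 3 (value -9): max_ending_here = -2, max_so_far = 8
Position 4 (value 12): max_ending_here = 12, max_so_far = 12
Position 5 (value -11): max_ending_here = 1, max_so_far = 12
Position 6 (value -13): max_ending_here = -12, max_so_far = 12
Position 7 (value 10): max_ending_here = 10, max_so_far = 12

Maximum subarray: [12]
Maximum sum: 12

The maximum subarray is [12] with sum 12. This subarray runs from index 4 to index 4.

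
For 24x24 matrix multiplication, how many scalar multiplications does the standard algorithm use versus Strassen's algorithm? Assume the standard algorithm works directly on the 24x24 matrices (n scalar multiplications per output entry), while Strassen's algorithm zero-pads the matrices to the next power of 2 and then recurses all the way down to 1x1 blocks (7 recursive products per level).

Matrix multiplication for 24x24 matrices:

Strassen's algorithm requires power-of-2 dimensions. Pad 24x24 to 32x32 (next power of 2).

Standard algorithm: 24^3 = 13824 multiplications
Strassen's algorithm: 7^(log2(32)) = 7^5 = 16807 multiplications
Difference: 13824 - 16807 = -2983 (Strassen uses MORE here due to padding overhead — for small or just-over-power-of-2 n, padding can outweigh the per-level savings)

Standard: 13824 multiplications (24^3). Strassen: 16807 multiplications (7^5, after padding to 32x32). Strassen reduces 8 recursive multiplications to 7 at each level.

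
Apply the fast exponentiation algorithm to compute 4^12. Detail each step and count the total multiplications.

Computing 4^12 by squaring (build up from 4^1; each line after the first costs one multiplication):

4^1 = 4
4^2 = (4^1)^2 = 4^2 = 16
4^3 = 4 * 4^2 = 4 * 16 = 64
4^6 = (4^3)^2 = 64^2 = 4096
4^12 = (4^6)^2 = 4096^2 = 16777216

Result: 16777216
Multiplications needed: 4 (4 lines after 4^1)

4^12 = 16777216. Using exponentiation by squaring, this requires 4 multiplications. The key idea: if the exponent is even, square the half-power; if odd, multiply by the base once.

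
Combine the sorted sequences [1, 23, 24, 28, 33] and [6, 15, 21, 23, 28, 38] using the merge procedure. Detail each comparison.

Merging process:

Compare 1 vs 6: take 1 from left. Merged: [1]
Compare 23 vs 6: take 6 from right. Merged: [1, 6]
Compare 23 vs 15: take 15 from right. Merged: [1, 6, 15]
Compare 23 vs 21: take 21 from right. Merged: [1, 6, 15, 21]
Compare 23 vs 23: take 23 from left. Merged: [1, 6, 15, 21, 23]
Compare 24 vs 23: take 23 from right. Merged: [1, 6, 15, 21, 23, 23]
Compare 24 vs 28: take 24 from left. Merged: [1, 6, 15, 21, 23, 23, 24]
Compare 28 vs 28: take 28 from left. Merged: [1, 6, 15, 21, 23, 23, 24, 28]
Compare 33 vs 28: take 28 from right. Merged: [1, 6, 15, 21, 23, 23, 24, 28, 28]
Compare 33 vs 38: take 33 from left. Merged: [1, 6, 15, 21, 23, 23, 24, 28, 28, 33]
Append remaining from right: [38]. Merged: [1, 6, 15, 21, 23, 23, 24, 28, 28, 33, 38]

Final merged array: [1, 6, 15, 21, 23, 23, 24, 28, 28, 33, 38]
Total comparisons: 10

The merged array is [1, 6, 15, 21, 23, 23, 24, 28, 28, 33, 38], requiring 10 comparisons. The merge step runs in O(n) time where n is the total number of elements.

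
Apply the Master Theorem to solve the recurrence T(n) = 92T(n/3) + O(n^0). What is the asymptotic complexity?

Master Theorem for T(n) = 92T(n/3) + O(n^0):

a = 92, b = 3, c = 0
log_b(a) = log_3(92) = 4.1159

Case 1: c = 0 < log_3(92) = 4.1159
T(n) = O(n^(log_3 92))

For T(n) = 92T(n/3) + O(n^0): log_3(92) = 4.1159. This is Case 1 of the Master Theorem (c < log_b(a), work dominated by leaves), giving O(n^(log_3 92)).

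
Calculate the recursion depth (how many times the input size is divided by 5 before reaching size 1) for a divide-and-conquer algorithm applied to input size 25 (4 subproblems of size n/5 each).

For divide and conquer with division factor 5:

Problem sizes at each level:
Level 0: 25
Level 1: 5
Level 2: 1

The root is level 0 and the size-1 base case is level 2 (the tree spans levels 0 through 2, i.e. 3 levels counting the root), so the depth is the number of divisions: log_5(25) = 2

The recursion tree depth is log_5(25) = 2. At each level, the problem size is divided by 5, so it takes 2 divisions to reduce to a base case of size 1. The algorithm makes 4 recursive calls at each level.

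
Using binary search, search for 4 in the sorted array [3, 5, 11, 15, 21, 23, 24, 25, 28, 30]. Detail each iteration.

Binary search for 4 in [3, 5, 11, 15, 21, 23, 24, 25, 28, 30]:

lo=0, hi=9, mid=4, arr[mid]=21 -> 21 > 4, search left half
lo=0, hi=3, mid=1, arr[mid]=5 -> 5 > 4, search left half
lo=0, hi=0, mid=0, arr[mid]=3 -> 3 < 4, search right half
lo=1 > hi=0, target 4 not found

Binary search determines that 4 is not in the array after 3 comparisons. The search space was exhausted without finding the target.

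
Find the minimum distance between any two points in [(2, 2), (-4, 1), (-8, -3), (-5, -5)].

Computing all pairwise distances among 4 points:

d((2, 2), (-4, 1)) = 6.0828
d((2, 2), (-8, -3)) = 11.1803
d((2, 2), (-5, -5)) = 9.8995
d((-4, 1), (-8, -3)) = 5.6569
d((-4, 1), (-5, -5)) = 6.0828
d((-8, -3), (-5, -5)) = 3.6056 <-- minimum

Closest pair: (-8, -3) and (-5, -5) with distance 3.6056

The closest pair is (-8, -3) and (-5, -5) with Euclidean distance 3.6056. For 4 points, brute-force pairwise comparison is shown above. For large n, the divide-and-conquer algorithm (sort by x, recurse on halves, check the dividing strip) achieves O(n log n).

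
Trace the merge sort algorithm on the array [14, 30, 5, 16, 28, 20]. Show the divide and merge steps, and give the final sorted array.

Merge sort trace:

Split: [14, 30, 5, 16, 28, 20] -> [14, 30, 5] and [16, 28, 20]
  Split: [14, 30, 5] -> [14] and [30, 5]
    Split: [30, 5] -> [30] and [5]
    Merge: [30] + [5] -> [5, 30]
  Merge: [14] + [5, 30] -> [5, 14, 30]
  Split: [16, 28, 20] -> [16] and [28, 20]
    Split: [28, 20] -> [28] and [20]
    Merge: [28] + [20] -> [20, 28]
  Merge: [16] + [20, 28] -> [16, 20, 28]
Merge: [5, 14, 30] + [16, 20, 28] -> [5, 14, 16, 20, 28, 30]

Final sorted array: [5, 14, 16, 20, 28, 30]

The merge sort proceeds by recursively splitting the array and merging sorted halves.
After all merges, the sorted array is [5, 14, 16, 20, 28, 30].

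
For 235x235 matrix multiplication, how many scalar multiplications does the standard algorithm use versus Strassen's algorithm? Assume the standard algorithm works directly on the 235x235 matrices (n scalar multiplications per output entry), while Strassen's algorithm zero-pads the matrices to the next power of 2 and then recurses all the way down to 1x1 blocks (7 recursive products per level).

Matrix multiplication for 235x235 matrices:

Strassen's algorithm requires power-of-2 dimensions. Pad 235x235 to 256x256 (next power of 2).

Standard algorithm: 235^3 = 12977875 multiplications
Strassen's algorithm: 7^(log2(256)) = 7^8 = 5764801 multiplications
Savings: 12977875 - 5764801 = 7213074 multiplications

Standard: 12977875 multiplications (235^3). Strassen: 5764801 multiplications (7^8, after padding to 256x256). Strassen reduces 8 recursive multiplications to 7 at each level.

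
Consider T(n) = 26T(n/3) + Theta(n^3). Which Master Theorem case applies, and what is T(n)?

Master Theorem for T(n) = 26T(n/3) + O(n^3):

a = 26, b = 3, c = 3
log_b(a) = log_3(26) = 2.9656

Case 3: c = 3 > log_3(26) = 2.9656
T(n) = O(n^3) = O(n^3)

For T(n) = 26T(n/3) + O(n^3): log_3(26) = 2.9656. This is Case 3 of the Master Theorem (c > log_b(a), work dominated by root), giving O(n^3).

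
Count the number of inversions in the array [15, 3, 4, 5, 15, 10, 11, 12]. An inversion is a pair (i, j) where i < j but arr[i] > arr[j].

Finding inversions in [15, 3, 4, 5, 15, 10, 11, 12]:

(0, 1): arr[0]=15 > arr[1]=3
(0, 2): arr[0]=15 > arr[2]=4
(0, 3): arr[0]=15 > arr[3]=5
(0, 5): arr[0]=15 > arr[5]=10
(0, 6): arr[0]=15 > arr[6]=11
(0, 7): arr[0]=15 > arr[7]=12
(4, 5): arr[4]=15 > arr[5]=10
(4, 6): arr[4]=15 > arr[6]=11
(4, 7): arr[4]=15 > arr[7]=12

Total inversions: 9

The array has 9 inversion(s): (0,1), (0,2), (0,3), (0,5), (0,6), (0,7), (4,5), (4,6), (4,7). Each pair (i,j) satisfies i < j and arr[i] > arr[j].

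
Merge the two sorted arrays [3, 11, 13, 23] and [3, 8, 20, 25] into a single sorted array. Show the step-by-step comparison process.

Merging process:

Compare 3 vs 3: take 3 from left. Merged: [3]
Compare 11 vs 3: take 3 from right. Merged: [3, 3]
Compare 11 vs 8: take 8 from right. Merged: [3, 3, 8]
Compare 11 vs 20: take 11 from left. Merged: [3, 3, 8, 11]
Compare 13 vs 20: take 13 from left. Merged: [3, 3, 8, 11, 13]
Compare 23 vs 20: take 20 from right. Merged: [3, 3, 8, 11, 13, 20]
Compare 23 vs 25: take 23 from left. Merged: [3, 3, 8, 11, 13, 20, 23]
Append remaining from right: [25]. Merged: [3, 3, 8, 11, 13, 20, 23, 25]

Final merged array: [3, 3, 8, 11, 13, 20, 23, 25]
Total comparisons: 7

The merged array is [3, 3, 8, 11, 13, 20, 23, 25], requiring 7 comparisons. The merge step runs in O(n) time where n is the total number of elements.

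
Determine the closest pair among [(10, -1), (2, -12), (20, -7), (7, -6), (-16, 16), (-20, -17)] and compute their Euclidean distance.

Computing all pairwise distances among 6 points:

d((10, -1), (2, -12)) = 13.6015
d((10, -1), (20, -7)) = 11.6619
d((10, -1), (7, -6)) = 5.831 <-- minimum
d((10, -1), (-16, 16)) = 31.0644
d((10, -1), (-20, -17)) = 34.0
d((2, -12), (20, -7)) = 18.6815
d((2, -12), (7, -6)) = 7.8102
d((2, -12), (-16, 16)) = 33.2866
d((2, -12), (-20, -17)) = 22.561
d((20, -7), (7, -6)) = 13.0384
d((20, -7), (-16, 16)) = 42.72
d((20, -7), (-20, -17)) = 41.2311
d((7, -6), (-16, 16)) = 31.8277
d((7, -6), (-20, -17)) = 29.1548
d((-16, 16), (-20, -17)) = 33.2415

Closest pair: (10, -1) and (7, -6) with distance 5.831

The closest pair is (10, -1) and (7, -6) with Euclidean distance 5.831. For 6 points, brute-force pairwise comparison is shown above. For large n, the divide-and-conquer algorithm (sort by x, recurse on halves, check the dividing strip) achieves O(n log n).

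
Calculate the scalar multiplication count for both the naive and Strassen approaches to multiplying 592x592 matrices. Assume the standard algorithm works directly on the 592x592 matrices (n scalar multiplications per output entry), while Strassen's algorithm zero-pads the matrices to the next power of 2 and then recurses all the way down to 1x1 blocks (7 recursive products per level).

Matrix multiplication for 592x592 matrices:

Strassen's algorithm requires power-of-2 dimensions. Pad 592x592 to 1024x1024 (next power of 2).

Standard algorithm: 592^3 = 207474688 multiplications
Strassen's algorithm: 7^(log2(1024)) = 7^10 = 282475249 multiplications
Difference: 207474688 - 282475249 = -75000561 (Strassen uses MORE here due to padding overhead — for small or just-over-power-of-2 n, padding can outweigh the per-level savings)

Standard: 207474688 multiplications (592^3). Strassen: 282475249 multiplications (7^10, after padding to 1024x1024). Strassen reduces 8 recursive multiplications to 7 at each level.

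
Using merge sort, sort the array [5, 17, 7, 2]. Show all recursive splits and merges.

Merge sort trace:

Split: [5, 17, 7, 2] -> [5, 17] and [7, 2]
  Split: [5, 17] -> [5] and [17]
  Merge: [5] + [17] -> [5, 17]
  Split: [7, 2] -> [7] and [2]
  Merge: [7] + [2] -> [2, 7]
Merge: [5, 17] + [2, 7] -> [2, 5, 7, 17]

Final sorted array: [2, 5, 7, 17]

The merge sort proceeds by recursively splitting the array and merging sorted halves.
After all merges, the sorted array is [2, 5, 7, 17].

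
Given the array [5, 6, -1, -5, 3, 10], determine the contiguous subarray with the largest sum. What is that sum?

Using Kadane's algorithm on [5, 6, -1, -5, 3, 10]:

Scanning through the array:
Position 1 (value 6): max_ending_here = 11, max_so_far = 11
Position 2 (value -1): max_ending_here = 10, max_so_far = 11
Position 3 (value -5): max_ending_here = 5, max_so_far = 11
Position 4 (value 3): max_ending_here = 8, max_so_far = 11
Position 5 (value 10): max_ending_here = 18, max_so_far = 18

Maximum subarray: [5, 6, -1, -5, 3, 10]
Maximum sum: 18

The maximum subarray is [5, 6, -1, -5, 3, 10] with sum 18. This subarray runs from index 0 to index 5.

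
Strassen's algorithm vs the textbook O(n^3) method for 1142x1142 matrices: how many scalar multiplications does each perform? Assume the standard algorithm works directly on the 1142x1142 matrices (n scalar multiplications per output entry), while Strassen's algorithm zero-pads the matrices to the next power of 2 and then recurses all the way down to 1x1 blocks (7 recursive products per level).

Matrix multiplication for 1142x1142 matrices:

Strassen's algorithm requires power-of-2 dimensions. Pad 1142x1142 to 2048x2048 (next power of 2).

Standard algorithm: 1142^3 = 1489355288 multiplications
Strassen's algorithm: 7^(log2(2048)) = 7^11 = 1977326743 multiplications
Difference: 1489355288 - 1977326743 = -487971455 (Strassen uses MORE here due to padding overhead — for small or just-over-power-of-2 n, padding can outweigh the per-level savings)

Standard: 1489355288 multiplications (1142^3). Strassen: 1977326743 multiplications (7^11, after padding to 2048x2048). Strassen reduces 8 recursive multiplications to 7 at each level.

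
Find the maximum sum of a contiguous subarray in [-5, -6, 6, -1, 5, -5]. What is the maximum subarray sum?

Using Kadane's algorithm on [-5, -6, 6, -1, 5, -5]:

Scanning through the array:
Position 1 (value -6): max_ending_here = -6, max_so_far = -5
Position 2 (value 6): max_ending_here = 6, max_so_far = 6
Position 3 (value -1): max_ending_here = 5, max_so_far = 6
Position 4 (value 5): max_ending_here = 10, max_so_far = 10
Position 5 (value -5): max_ending_here = 5, max_so_far = 10

Maximum subarray: [6, -1, 5]
Maximum sum: 10

The maximum subarray is [6, -1, 5] with sum 10. This subarray runs from index 2 to index 4.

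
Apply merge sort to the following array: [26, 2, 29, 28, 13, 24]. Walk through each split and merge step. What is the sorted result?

Merge sort trace:

Split: [26, 2, 29, 28, 13, 24] -> [26, 2, 29] and [28, 13, 24]
  Split: [26, 2, 29] -> [26] and [2, 29]
    Split: [2, 29] -> [2] and [29]
    Merge: [2] + [29] -> [2, 29]
  Merge: [26] + [2, 29] -> [2, 26, 29]
  Split: [28, 13, 24] -> [28] and [13, 24]
    Split: [13, 24] -> [13] and [24]
    Merge: [13] + [24] -> [13, 24]
  Merge: [28] + [13, 24] -> [13, 24, 28]
Merge: [2, 26, 29] + [13, 24, 28] -> [2, 13, 24, 26, 28, 29]

Final sorted array: [2, 13, 24, 26, 28, 29]

The merge sort proceeds by recursively splitting the array and merging sorted halves.
After all merges, the sorted array is [2, 13, 24, 26, 28, 29].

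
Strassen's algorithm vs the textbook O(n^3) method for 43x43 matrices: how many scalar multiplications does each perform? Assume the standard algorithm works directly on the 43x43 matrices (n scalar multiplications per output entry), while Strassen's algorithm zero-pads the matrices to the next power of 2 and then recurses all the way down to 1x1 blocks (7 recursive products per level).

Matrix multiplication for 43x43 matrices:

Strassen's algorithm requires power-of-2 dimensions. Pad 43x43 to 64x64 (next power of 2).

Standard algorithm: 43^3 = 79507 multiplications
Strassen's algorithm: 7^(log2(64)) = 7^6 = 117649 multiplications
Difference: 79507 - 117649 = -38142 (Strassen uses MORE here due to padding overhead — for small or just-over-power-of-2 n, padding can outweigh the per-level savings)

Standard: 79507 multiplications (43^3). Strassen: 117649 multiplications (7^6, after padding to 64x64). Strassen reduces 8 recursive multiplications to 7 at each level.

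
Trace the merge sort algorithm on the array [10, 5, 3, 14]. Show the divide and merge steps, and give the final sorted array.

Merge sort trace:

Split: [10, 5, 3, 14] -> [10, 5] and [3, 14]
  Split: [10, 5] -> [10] and [5]
  Merge: [10] + [5] -> [5, 10]
  Split: [3, 14] -> [3] and [14]
  Merge: [3] + [14] -> [3, 14]
Merge: [5, 10] + [3, 14] -> [3, 5, 10, 14]

Final sorted array: [3, 5, 10, 14]

The merge sort proceeds by recursively splitting the array and merging sorted halves.
After all merges, the sorted array is [3, 5, 10, 14].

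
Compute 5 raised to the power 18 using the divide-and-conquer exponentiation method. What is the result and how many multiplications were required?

Computing 5^18 by squaring (build up from 5^1; each line after the first costs one multiplication):

5^1 = 5
5^2 = (5^1)^2 = 5^2 = 25
5^4 = (5^2)^2 = 25^2 = 625
5^8 = (5^4)^2 = 625^2 = 390625
5^9 = 5 * 5^8 = 5 * 390625 = 1953125
5^18 = (5^9)^2 = 1953125^2 = 3814697265625

Result: 3814697265625
Multiplications needed: 5 (5 lines after 5^1)

5^18 = 3814697265625. Using exponentiation by squaring, this requires 5 multiplications. The key idea: if the exponent is even, square the half-power; if odd, multiply by the base once.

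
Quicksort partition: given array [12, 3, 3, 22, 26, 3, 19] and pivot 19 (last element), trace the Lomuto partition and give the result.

Lomuto partition with pivot = 19:

Initial array: [12, 3, 3, 22, 26, 3, 19]

arr[0]=12 <= 19: swap with position 0, array becomes [12, 3, 3, 22, 26, 3, 19]
arr[1]=3 <= 19: swap with position 1, array becomes [12, 3, 3, 22, 26, 3, 19]
arr[2]=3 <= 19: swap with position 2, array becomes [12, 3, 3, 22, 26, 3, 19]
arr[3]=22 > 19: no swap
arr[4]=26 > 19: no swap
arr[5]=3 <= 19: swap with position 3, array becomes [12, 3, 3, 3, 26, 22, 19]

Place pivot at position 4: [12, 3, 3, 3, 19, 22, 26]
Pivot position: 4

After partitioning with pivot 19, the array becomes [12, 3, 3, 3, 19, 22, 26]. The pivot is placed at index 4. All elements to the left of the pivot are <= 19, and all elements to the right are > 19.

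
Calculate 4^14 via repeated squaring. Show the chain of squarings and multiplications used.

Computing 4^14 by squaring (build up from 4^1; each line after the first costs one multiplication):

4^1 = 4
4^2 = (4^1)^2 = 4^2 = 16
4^3 = 4 * 4^2 = 4 * 16 = 64
4^6 = (4^3)^2 = 64^2 = 4096
4^7 = 4 * 4^6 = 4 * 4096 = 16384
4^14 = (4^7)^2 = 16384^2 = 268435456

Result: 268435456
Multiplications needed: 5 (5 lines after 4^1)

4^14 = 268435456. Using exponentiation by squaring, this requires 5 multiplications. The key idea: if the exponent is even, square the half-power; if odd, multiply by the base once.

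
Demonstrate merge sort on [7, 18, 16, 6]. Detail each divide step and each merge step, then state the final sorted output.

Merge sort trace:

Split: [7, 18, 16, 6] -> [7, 18] and [16, 6]
  Split: [7, 18] -> [7] and [18]
  Merge: [7] + [18] -> [7, 18]
  Split: [16, 6] -> [16] and [6]
  Merge: [16] + [6] -> [6, 16]
Merge: [7, 18] + [6, 16] -> [6, 7, 16, 18]

Final sorted array: [6, 7, 16, 18]

The merge sort proceeds by recursively splitting the array and merging sorted halves.
After all merges, the sorted array is [6, 7, 16, 18].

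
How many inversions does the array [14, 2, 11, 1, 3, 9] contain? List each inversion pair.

Finding inversions in [14, 2, 11, 1, 3, 9]:

(0, 1): arr[0]=14 > arr[1]=2
(0, 2): arr[0]=14 > arr[2]=11
(0, 3): arr[0]=14 > arr[3]=1
(0, 4): arr[0]=14 > arr[4]=3
(0, 5): arr[0]=14 > arr[5]=9
(1, 3): arr[1]=2 > arr[3]=1
(2, 3): arr[2]=11 > arr[3]=1
(2, 4): arr[2]=11 > arr[4]=3
(2, 5): arr[2]=11 > arr[5]=9

Total inversions: 9

The array has 9 inversion(s): (0,1), (0,2), (0,3), (0,4), (0,5), (1,3), (2,3), (2,4), (2,5). Each pair (i,j) satisfies i < j and arr[i] > arr[j].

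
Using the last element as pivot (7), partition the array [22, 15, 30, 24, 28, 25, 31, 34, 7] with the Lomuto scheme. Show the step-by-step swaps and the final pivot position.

Lomuto partition with pivot = 7:

Initial array: [22, 15, 30, 24, 28, 25, 31, 34, 7]

arr[0]=22 > 7: no swap
arr[1]=15 > 7: no swap
arr[2]=30 > 7: no swap
arr[3]=24 > 7: no swap
arr[4]=28 > 7: no swap
arr[5]=25 > 7: no swap
arr[6]=31 > 7: no swap
arr[7]=34 > 7: no swap

Place pivot at position 0: [7, 15, 30, 24, 28, 25, 31, 34, 22]
Pivot position: 0

After partitioning with pivot 7, the array becomes [7, 15, 30, 24, 28, 25, 31, 34, 22]. The pivot is placed at index 0. All elements to the left of the pivot are <= 7, and all elements to the right are > 7.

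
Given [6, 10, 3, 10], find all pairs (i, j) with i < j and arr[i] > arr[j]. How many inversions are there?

Finding inversions in [6, 10, 3, 10]:

(0, 2): arr[0]=6 > arr[2]=3
(1, 2): arr[1]=10 > arr[2]=3

Total inversions: 2

The array has 2 inversion(s): (0,2), (1,2). Each pair (i,j) satisfies i < j and arr[i] > arr[j].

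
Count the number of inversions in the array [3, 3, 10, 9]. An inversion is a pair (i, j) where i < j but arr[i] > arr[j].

Finding inversions in [3, 3, 10, 9]:

(2, 3): arr[2]=10 > arr[3]=9

Total inversions: 1

The array has 1 inversion(s): (2,3). Each pair (i,j) satisfies i < j and arr[i] > arr[j].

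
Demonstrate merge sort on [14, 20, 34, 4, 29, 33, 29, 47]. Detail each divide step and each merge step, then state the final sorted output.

Merge sort trace:

Split: [14, 20, 34, 4, 29, 33, 29, 47] -> [14, 20, 34, 4] and [29, 33, 29, 47]
  Split: [14, 20, 34, 4] -> [14, 20] and [34, 4]
    Split: [14, 20] -> [14] and [20]
    Merge: [14] + [20] -> [14, 20]
    Split: [34, 4] -> [34] and [4]
    Merge: [34] + [4] -> [4, 34]
  Merge: [14, 20] + [4, 34] -> [4, 14, 20, 34]
  Split: [29, 33, 29, 47] -> [29, 33] and [29, 47]
    Split: [29, 33] -> [29] and [33]
    Merge: [29] + [33] -> [29, 33]
    Split: [29, 47] -> [29] and [47]
    Merge: [29] + [47] -> [29, 47]
  Merge: [29, 33] + [29, 47] -> [29, 29, 33, 47]
Merge: [4, 14, 20, 34] + [29, 29, 33, 47] -> [4, 14, 20, 29, 29, 33, 34, 47]

Final sorted array: [4, 14, 20, 29, 29, 33, 34, 47]

The merge sort proceeds by recursively splitting the array and merging sorted halves.
After all merges, the sorted array is [4, 14, 20, 29, 29, 33, 34, 47].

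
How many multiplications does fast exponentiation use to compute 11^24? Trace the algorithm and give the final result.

Computing 11^24 by squaring (build up from 11^1; each line after the first costs one multiplication):

11^1 = 11
11^2 = (11^1)^2 = 11^2 = 121
11^3 = 11 * 11^2 = 11 * 121 = 1331
11^6 = (11^3)^2 = 1331^2 = 1771561
11^12 = (11^6)^2 = 1771561^2 = 3138428376721
11^24 = (11^12)^2 = 3138428376721^2 = 9849732675807611094711841

Result: 9849732675807611094711841
Multiplications needed: 5 (5 lines after 11^1)

11^24 = 9849732675807611094711841. Using exponentiation by squaring, this requires 5 multiplications. The key idea: if the exponent is even, square the half-power; if odd, multiply by the base once.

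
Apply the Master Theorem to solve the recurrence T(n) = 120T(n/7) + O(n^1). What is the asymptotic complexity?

Master Theorem for T(n) = 120T(n/7) + O(n^1):

a = 120, b = 7, c = 1
log_b(a) = log_7(120) = 2.4603

Case 1: c = 1 < log_7(120) = 2.4603
T(n) = O(n^(log_7 120))

For T(n) = 120T(n/7) + O(n^1): log_7(120) = 2.4603. This is Case 1 of the Master Theorem (c < log_b(a), work dominated by leaves), giving O(n^(log_7 120)).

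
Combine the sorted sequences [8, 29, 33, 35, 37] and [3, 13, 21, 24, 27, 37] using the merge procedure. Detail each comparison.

Merging process:

Compare 8 vs 3: take 3 from right. Merged: [3]
Compare 8 vs 13: take 8 from left. Merged: [3, 8]
Compare 29 vs 13: take 13 from right. Merged: [3, 8, 13]
Compare 29 vs 21: take 21 from right. Merged: [3, 8, 13, 21]
Compare 29 vs 24: take 24 from right. Merged: [3, 8, 13, 21, 24]
Compare 29 vs 27: take 27 from right. Merged: [3, 8, 13, 21, 24, 27]
Compare 29 vs 37: take 29 from left. Merged: [3, 8, 13, 21, 24, 27, 29]
Compare 33 vs 37: take 33 from left. Merged: [3, 8, 13, 21, 24, 27, 29, 33]
Compare 35 vs 37: take 35 from left. Merged: [3, 8, 13, 21, 24, 27, 29, 33, 35]
Compare 37 vs 37: take 37 from left. Merged: [3, 8, 13, 21, 24, 27, 29, 33, 35, 37]
Append remaining from right: [37]. Merged: [3, 8, 13, 21, 24, 27, 29, 33, 35, 37, 37]

Final merged array: [3, 8, 13, 21, 24, 27, 29, 33, 35, 37, 37]
Total comparisons: 10

The merged array is [3, 8, 13, 21, 24, 27, 29, 33, 35, 37, 37], requiring 10 comparisons. The merge step runs in O(n) time where n is the total number of elements.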